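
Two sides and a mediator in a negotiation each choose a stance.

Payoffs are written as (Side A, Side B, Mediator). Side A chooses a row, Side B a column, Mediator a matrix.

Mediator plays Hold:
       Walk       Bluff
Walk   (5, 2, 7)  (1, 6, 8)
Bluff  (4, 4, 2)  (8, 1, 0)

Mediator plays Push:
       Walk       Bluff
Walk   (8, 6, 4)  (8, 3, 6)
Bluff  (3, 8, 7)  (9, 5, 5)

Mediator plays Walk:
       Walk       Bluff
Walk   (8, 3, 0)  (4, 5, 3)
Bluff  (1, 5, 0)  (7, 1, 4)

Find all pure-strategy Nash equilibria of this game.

Mark each player's best response to every combination of opponents' strategies; a profile where every player is best-responding is a pure Nash equilibrium.
Side A against (Walk, Hold): payoffs 5, 4 → best response Walk.
Side A against (Walk, Push): payoffs 8, 3 → best response Walk.
Side A against (Walk, Walk): payoffs 8, 1 → best response Walk.
Side A against (Bluff, Hold): payoffs 1, 8 → best response Bluff.
Side A against (Bluff, Push): payoffs 8, 9 → best response Bluff.
Side A against (Bluff, Walk): payoffs 4, 7 → best response Bluff.
Side B against (Walk, Hold): payoffs 2, 6 → best response Bluff.
Side B against (Walk, Push): payoffs 6, 3 → best response Walk.
Side B against (Walk, Walk): payoffs 3, 5 → best response Bluff.
Side B against (Bluff, Hold): payoffs 4, 1 → best response Walk.
Side B against (Bluff, Push): payoffs 8, 5 → best response Walk.
Side B against (Bluff, Walk): payoffs 5, 1 → best response Walk.
Mediator against (Walk, Walk): payoffs 7, 4, 0 → best response Hold.
Mediator against (Walk, Bluff): payoffs 8, 6, 3 → best response Hold.
Mediator against (Bluff, Walk): payoffs 2, 7, 0 → best response Push.
Mediator against (Bluff, Bluff): payoffs 0, 5, 4 → best response Push.
No profile is a mutual best response for all players.

This game has no pure Nash equilibrium.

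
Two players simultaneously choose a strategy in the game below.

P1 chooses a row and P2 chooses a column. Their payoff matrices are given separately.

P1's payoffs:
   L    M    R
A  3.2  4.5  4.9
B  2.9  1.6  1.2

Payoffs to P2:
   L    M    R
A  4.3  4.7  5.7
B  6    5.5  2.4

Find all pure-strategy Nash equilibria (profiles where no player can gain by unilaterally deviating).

Check each profile: it is a Nash equilibrium iff no player can strictly gain by switching unilaterally.
(A, L): P2 can switch to M (4.3 → 4.7). Not NE.
(A, M): P2 can switch to R (4.7 → 5.7). Not NE.
(A, R): P1 gets 4.9, best alternative 1.2; P2 gets 5.7, best alternative 4.7. No profitable deviation — NE.
(B, L): P1 can switch to A (2.9 → 3.2). Not NE.
(B, M): P1 can switch to A (1.6 → 4.5). Not NE.
(B, R): P1 can switch to A (1.2 → 4.9). Not NE.

The unique pure-strategy Nash equilibrium is (A, R).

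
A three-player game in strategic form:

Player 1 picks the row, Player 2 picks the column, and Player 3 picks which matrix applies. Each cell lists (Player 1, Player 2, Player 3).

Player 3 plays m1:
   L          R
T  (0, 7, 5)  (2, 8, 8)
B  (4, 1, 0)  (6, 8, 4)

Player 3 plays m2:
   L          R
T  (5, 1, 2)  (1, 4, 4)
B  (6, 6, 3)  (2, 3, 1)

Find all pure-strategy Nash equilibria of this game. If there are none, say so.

(T, L, m1): Player 1 can switch to B (0 → 4). Not NE.
(T, L, m2): Player 1 can switch to B (5 → 6). Not NE.
(T, R, m1): Player 1 can switch to B (2 → 6). Not NE.
(T, R, m2): Player 1 can switch to B (1 → 2). Not NE.
(B, L, m1): Player 2 can switch to R (1 → 8). Not NE.
(B, L, m2): Player 1 gets 6, best alternative 5; Player 2 gets 6, best alternative 3; Player 3 gets 3, best alternative 0. No profitable deviation — NE.
(B, R, m1): Player 1 gets 6, best alternative 2; Player 2 gets 8, best alternative 1; Player 3 gets 4, best alternative 1. No profitable deviation — NE.
(B, R, m2): Player 2 can switch to L (3 → 6). Not NE.

The pure Nash equilibria are (B, L, m2); (B, R, m1).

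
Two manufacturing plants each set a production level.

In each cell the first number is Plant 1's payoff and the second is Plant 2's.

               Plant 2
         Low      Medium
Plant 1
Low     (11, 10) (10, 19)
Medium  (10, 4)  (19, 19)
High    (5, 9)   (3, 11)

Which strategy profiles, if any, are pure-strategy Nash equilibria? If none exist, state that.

(Low, Low): Plant 2 can switch to Medium (10 → 19). Not NE.
(Low, Medium): Plant 1 can switch to Medium (10 → 19). Not NE.
(Medium, Low): Plant 1 can switch to Low (10 → 11). Not NE.
(Medium, Medium): Plant 1 gets 19, best alternative 10; Plant 2 gets 19, best alternative 4. No profitable deviation — NE.
(High, Low): Plant 1 can switch to Low (5 → 11). Not NE.
(High, Medium): Plant 1 can switch to Low (3 → 10). Not NE.

(Medium, Medium)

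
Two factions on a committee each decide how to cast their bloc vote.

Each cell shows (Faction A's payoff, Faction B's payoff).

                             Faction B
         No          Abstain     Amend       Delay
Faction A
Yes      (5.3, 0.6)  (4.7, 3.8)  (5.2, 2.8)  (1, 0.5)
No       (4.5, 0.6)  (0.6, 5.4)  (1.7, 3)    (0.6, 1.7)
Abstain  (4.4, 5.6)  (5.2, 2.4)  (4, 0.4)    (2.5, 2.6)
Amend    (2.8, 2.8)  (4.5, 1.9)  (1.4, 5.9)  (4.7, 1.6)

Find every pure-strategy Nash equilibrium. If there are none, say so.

Mark each player's best response to every combination of opponents' strategies; a profile where every player is best-responding is a pure Nash equilibrium.
Faction A against No: payoffs 5.3, 4.5, 4.4, 2.8 → best response Yes.
Faction A against Abstain: payoffs 4.7, 0.6, 5.2, 4.5 → best response Abstain.
Faction A against Amend: payoffs 5.2, 1.7, 4, 1.4 → best response Yes.
Faction A against Delay: payoffs 1, 0.6, 2.5, 4.7 → best response Amend.
Faction B against Yes: payoffs 0.6, 3.8, 2.8, 0.5 → best response Abstain.
Faction B against No: payoffs 0.6, 5.4, 3, 1.7 → best response Abstain.
Faction B against Abstain: payoffs 5.6, 2.4, 0.4, 2.6 → best response No.
Faction B against Amend: payoffs 2.8, 1.9, 5.9, 1.6 → best response Amend.
No profile is a mutual best response for all players.

This game has no pure Nash equilibrium.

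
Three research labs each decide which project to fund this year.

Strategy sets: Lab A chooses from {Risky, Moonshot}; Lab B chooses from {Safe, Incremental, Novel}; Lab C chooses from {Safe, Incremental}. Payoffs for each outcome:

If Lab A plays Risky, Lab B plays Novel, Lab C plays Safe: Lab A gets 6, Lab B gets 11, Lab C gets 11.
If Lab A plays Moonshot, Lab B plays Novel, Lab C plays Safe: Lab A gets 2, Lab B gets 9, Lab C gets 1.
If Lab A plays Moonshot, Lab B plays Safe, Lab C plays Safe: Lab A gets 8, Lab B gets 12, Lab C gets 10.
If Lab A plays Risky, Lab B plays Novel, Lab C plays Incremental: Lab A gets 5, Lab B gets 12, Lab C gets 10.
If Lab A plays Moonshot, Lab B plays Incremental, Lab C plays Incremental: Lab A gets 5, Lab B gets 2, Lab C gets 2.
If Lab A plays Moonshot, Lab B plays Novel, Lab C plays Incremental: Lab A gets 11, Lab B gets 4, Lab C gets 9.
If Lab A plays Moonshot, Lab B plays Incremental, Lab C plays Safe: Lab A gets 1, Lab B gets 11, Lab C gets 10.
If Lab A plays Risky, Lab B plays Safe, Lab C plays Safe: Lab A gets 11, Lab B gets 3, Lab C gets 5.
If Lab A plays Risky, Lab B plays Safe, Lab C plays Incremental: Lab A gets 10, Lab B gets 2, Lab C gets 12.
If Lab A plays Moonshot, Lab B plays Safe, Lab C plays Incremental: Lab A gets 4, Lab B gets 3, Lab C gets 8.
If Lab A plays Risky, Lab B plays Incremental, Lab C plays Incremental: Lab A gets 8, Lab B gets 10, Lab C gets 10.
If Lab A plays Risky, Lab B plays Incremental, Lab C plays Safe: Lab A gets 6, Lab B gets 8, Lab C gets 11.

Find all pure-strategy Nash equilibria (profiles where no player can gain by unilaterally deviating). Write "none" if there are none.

The pure Nash equilibria are (Risky, Novel, Safe), (Moonshot, Novel, Incremental).

Check each profile: it is a Nash equilibrium iff no player can strictly gain by switching unilaterally.
(Risky, Safe, Safe): Lab B can switch to Incremental (3 → 8). Not NE.
(Risky, Safe, Incremental): Lab B can switch to Incremental (2 → 10). Not NE.
(Risky, Incremental, Safe): Lab B can switch to Novel (8 → 11). Not NE.
(Risky, Incremental, Incremental): Lab B can switch to Novel (10 → 12). Not NE.
(Risky, Novel, Safe): Lab A gets 6, best alternative 2; Lab B gets 11, best alternative 8; Lab C gets 11, best alternative 10. No profitable deviation — NE.
(Risky, Novel, Incremental): Lab A can switch to Moonshot (5 → 11). Not NE.
(Moonshot, Safe, Safe): Lab A can switch to Risky (8 → 11). Not NE.
(Moonshot, Novel, Incremental): Lab A gets 11, best alternative 5; Lab B gets 4, best alternative 3; Lab C gets 9, best alternative 1. No profitable deviation — NE.
(The remaining 4 profiles each have a profitable deviation by the same check.)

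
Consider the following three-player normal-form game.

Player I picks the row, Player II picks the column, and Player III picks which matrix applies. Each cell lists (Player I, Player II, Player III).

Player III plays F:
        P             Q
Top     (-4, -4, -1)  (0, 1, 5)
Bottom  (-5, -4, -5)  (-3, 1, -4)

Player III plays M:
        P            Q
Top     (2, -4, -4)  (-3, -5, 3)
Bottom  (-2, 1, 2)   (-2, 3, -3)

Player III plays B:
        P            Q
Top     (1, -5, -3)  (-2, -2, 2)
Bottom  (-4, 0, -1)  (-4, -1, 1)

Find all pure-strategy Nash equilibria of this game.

For each player, find the best response to each opponent profile; mutual best responses are the pure NE.
Player I against (P, F): payoffs -4, -5 → best response Top.
Player I against (P, M): payoffs 2, -2 → best response Top.
Player I against (P, B): payoffs 1, -4 → best response Top.
Player I against (Q, F): payoffs 0, -3 → best response Top.
Player I against (Q, M): payoffs -3, -2 → best response Bottom.
Player I against (Q, B): payoffs -2, -4 → best response Top.
Player II against (Top, F): payoffs -4, 1 → best response Q.
Player II against (Top, M): payoffs -4, -5 → best response P.
Player II against (Top, B): payoffs -5, -2 → best response Q.
Player II against (Bottom, F): payoffs -4, 1 → best response Q.
Player II against (Bottom, M): payoffs 1, 3 → best response Q.
Player II against (Bottom, B): payoffs 0, -1 → best response P.
Player III against (Top, P): payoffs -1, -4, -3 → best response F.
Player III against (Top, Q): payoffs 5, 3, 2 → best response F.
Player III against (Bottom, P): payoffs -5, 2, -1 → best response M.
Player III against (Bottom, Q): payoffs -4, -3, 1 → best response B.
Mutual best responses: (Top, Q, F).

The unique pure-strategy Nash equilibrium is (Top, Q, F).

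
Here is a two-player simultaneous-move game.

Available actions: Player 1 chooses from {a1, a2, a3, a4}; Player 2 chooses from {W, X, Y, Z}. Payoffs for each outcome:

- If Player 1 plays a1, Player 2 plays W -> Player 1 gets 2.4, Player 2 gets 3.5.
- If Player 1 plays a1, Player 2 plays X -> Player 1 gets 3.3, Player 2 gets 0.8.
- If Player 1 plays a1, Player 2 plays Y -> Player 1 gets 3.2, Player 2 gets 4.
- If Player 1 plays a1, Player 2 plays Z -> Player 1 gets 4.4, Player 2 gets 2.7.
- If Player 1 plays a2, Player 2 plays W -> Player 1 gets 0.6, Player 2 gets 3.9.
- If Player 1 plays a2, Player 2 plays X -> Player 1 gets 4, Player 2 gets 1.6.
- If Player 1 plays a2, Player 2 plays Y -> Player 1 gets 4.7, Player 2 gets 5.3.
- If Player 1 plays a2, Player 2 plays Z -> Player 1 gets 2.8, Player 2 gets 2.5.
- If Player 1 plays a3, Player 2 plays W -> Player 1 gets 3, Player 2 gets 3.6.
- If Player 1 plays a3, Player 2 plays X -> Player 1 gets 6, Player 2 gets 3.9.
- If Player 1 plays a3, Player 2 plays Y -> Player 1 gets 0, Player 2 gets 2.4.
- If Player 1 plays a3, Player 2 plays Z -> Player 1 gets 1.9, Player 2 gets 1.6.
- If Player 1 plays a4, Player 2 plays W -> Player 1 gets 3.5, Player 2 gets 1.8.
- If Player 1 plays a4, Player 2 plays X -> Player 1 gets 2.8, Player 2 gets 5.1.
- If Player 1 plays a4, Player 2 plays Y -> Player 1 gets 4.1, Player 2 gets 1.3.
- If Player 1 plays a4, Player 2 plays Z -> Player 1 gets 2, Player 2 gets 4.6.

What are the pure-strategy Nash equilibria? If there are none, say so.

The pure Nash equilibria are (a2, Y) and (a3, X).

For each player, find the best response to each opponent profile; mutual best responses are the pure NE.
Player 1 against W: payoffs 2.4, 0.6, 3, 3.5 → best response a4.
Player 1 against X: payoffs 3.3, 4, 6, 2.8 → best response a3.
Player 1 against Y: payoffs 3.2, 4.7, 0, 4.1 → best response a2.
Player 1 against Z: payoffs 4.4, 2.8, 1.9, 2 → best response a1.
Player 2 against a1: payoffs 3.5, 0.8, 4, 2.7 → best response Y.
Player 2 against a2: payoffs 3.9, 1.6, 5.3, 2.5 → best response Y.
Player 2 against a3: payoffs 3.6, 3.9, 2.4, 1.6 → best response X.
Player 2 against a4: payoffs 1.8, 5.1, 1.3, 4.6 → best response X.
Mutual best responses: (a2, Y); (a3, X).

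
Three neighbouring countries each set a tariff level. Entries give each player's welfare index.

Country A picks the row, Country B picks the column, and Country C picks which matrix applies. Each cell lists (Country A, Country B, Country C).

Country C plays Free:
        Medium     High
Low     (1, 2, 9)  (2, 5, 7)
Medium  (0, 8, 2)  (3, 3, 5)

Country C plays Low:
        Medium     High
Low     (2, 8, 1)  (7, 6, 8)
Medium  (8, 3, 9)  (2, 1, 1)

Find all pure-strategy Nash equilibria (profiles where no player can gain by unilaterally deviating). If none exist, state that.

(Medium, Medium, Low)

(Low, Medium, Free): Country B can switch to High (2 → 5). Not NE.
(Low, Medium, Low): Country A can switch to Medium (2 → 8). Not NE.
(Low, High, Free): Country A can switch to Medium (2 → 3). Not NE.
(Low, High, Low): Country B can switch to Medium (6 → 8). Not NE.
(Medium, Medium, Free): Country A can switch to Low (0 → 1). Not NE.
(Medium, Medium, Low): Country A gets 8, best alternative 2; Country B gets 3, best alternative 1; Country C gets 9, best alternative 2. No profitable deviation — NE.
(Medium, High, Free): Country B can switch to Medium (3 → 8). Not NE.
(The remaining 1 profile has a profitable deviation by the same check.)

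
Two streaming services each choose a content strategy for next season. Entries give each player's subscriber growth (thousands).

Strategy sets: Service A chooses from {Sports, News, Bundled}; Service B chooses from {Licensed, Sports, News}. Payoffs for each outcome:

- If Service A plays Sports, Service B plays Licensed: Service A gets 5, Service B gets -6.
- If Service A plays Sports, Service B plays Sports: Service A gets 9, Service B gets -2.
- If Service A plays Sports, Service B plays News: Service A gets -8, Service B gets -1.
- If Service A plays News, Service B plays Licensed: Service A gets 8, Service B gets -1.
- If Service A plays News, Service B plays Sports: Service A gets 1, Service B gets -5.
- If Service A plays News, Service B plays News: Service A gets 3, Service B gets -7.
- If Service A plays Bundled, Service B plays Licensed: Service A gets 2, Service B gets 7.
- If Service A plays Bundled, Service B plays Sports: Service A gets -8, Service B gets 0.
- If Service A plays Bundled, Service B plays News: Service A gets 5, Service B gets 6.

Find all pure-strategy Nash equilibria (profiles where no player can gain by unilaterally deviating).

(Sports, Licensed): Service A can switch to News (5 → 8). Not NE.
(Sports, Sports): Service B can switch to News (-2 → -1). Not NE.
(Sports, News): Service A can switch to News (-8 → 3). Not NE.
(News, Licensed): Service A gets 8, best alternative 5; Service B gets -1, best alternative -5. No profitable deviation — NE.
(News, Sports): Service A can switch to Sports (1 → 9). Not NE.
(News, News): Service A can switch to Bundled (3 → 5). Not NE.
(Bundled, Licensed): Service A can switch to Sports (2 → 5). Not NE.
(The remaining 2 profiles each have a profitable deviation by the same check.)

Pure NE: (News, Licensed)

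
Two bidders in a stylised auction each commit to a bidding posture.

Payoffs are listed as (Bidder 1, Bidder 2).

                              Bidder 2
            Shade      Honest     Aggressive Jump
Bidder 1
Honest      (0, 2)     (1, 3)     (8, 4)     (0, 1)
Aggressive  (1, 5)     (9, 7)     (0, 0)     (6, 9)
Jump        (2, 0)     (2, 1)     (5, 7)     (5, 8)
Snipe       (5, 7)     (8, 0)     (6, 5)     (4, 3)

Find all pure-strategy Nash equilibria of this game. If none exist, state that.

(Honest, Aggressive), (Aggressive, Jump), (Snipe, Shade)

Bidder 1 against Shade: payoffs 0, 1, 2, 5 → best response Snipe.
Bidder 1 against Honest: payoffs 1, 9, 2, 8 → best response Aggressive.
Bidder 1 against Aggressive: payoffs 8, 0, 5, 6 → best response Honest.
Bidder 1 against Jump: payoffs 0, 6, 5, 4 → best response Aggressive.
Bidder 2 against Honest: payoffs 2, 3, 4, 1 → best response Aggressive.
Bidder 2 against Aggressive: payoffs 5, 7, 0, 9 → best response Jump.
Bidder 2 against Jump: payoffs 0, 1, 7, 8 → best response Jump.
Bidder 2 against Snipe: payoffs 7, 0, 5, 3 → best response Shade.
Mutual best responses: (Honest, Aggressive); (Aggressive, Jump); (Snipe, Shade).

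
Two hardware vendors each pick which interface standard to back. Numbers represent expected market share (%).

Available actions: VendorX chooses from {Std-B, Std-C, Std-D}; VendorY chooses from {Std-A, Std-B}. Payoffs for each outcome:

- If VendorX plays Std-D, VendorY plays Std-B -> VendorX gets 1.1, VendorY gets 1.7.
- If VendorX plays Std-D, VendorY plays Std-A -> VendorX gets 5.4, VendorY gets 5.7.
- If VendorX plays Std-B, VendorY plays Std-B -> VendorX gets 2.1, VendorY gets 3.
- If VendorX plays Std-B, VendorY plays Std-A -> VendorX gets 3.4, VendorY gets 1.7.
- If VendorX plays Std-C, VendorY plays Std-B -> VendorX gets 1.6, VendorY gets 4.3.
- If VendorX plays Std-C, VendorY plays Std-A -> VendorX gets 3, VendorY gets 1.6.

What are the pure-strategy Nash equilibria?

VendorX against Std-A: payoffs 3.4, 3, 5.4 → best response Std-D.
VendorX against Std-B: payoffs 2.1, 1.6, 1.1 → best response Std-B.
VendorY against Std-B: payoffs 1.7, 3 → best response Std-B.
VendorY against Std-C: payoffs 1.6, 4.3 → best response Std-B.
VendorY against Std-D: payoffs 5.7, 1.7 → best response Std-A.
Mutual best responses: (Std-B, Std-B); (Std-D, Std-A).

The pure Nash equilibria are (Std-B, Std-B) and (Std-D, Std-A).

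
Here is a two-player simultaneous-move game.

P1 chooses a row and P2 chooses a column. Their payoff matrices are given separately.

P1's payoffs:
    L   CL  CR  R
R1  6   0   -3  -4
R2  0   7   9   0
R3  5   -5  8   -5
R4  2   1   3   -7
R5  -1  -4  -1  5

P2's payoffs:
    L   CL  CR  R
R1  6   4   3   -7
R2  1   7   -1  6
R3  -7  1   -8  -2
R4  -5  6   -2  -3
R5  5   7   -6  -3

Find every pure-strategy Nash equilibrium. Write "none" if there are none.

(R1, L): P1 gets 6, best alternative 5; P2 gets 6, best alternative 4. No profitable deviation — NE.
(R1, CL): P1 can switch to R2 (0 → 7). Not NE.
(R1, CR): P1 can switch to R2 (-3 → 9). Not NE.
(R1, R): P1 can switch to R2 (-4 → 0). Not NE.
(R2, L): P1 can switch to R1 (0 → 6). Not NE.
(R2, CL): P1 gets 7, best alternative 1; P2 gets 7, best alternative 6. No profitable deviation — NE.
(R2, CR): P2 can switch to L (-1 → 1). Not NE.
(R2, R): P1 can switch to R5 (0 → 5). Not NE.
(The remaining 12 profiles each have a profitable deviation by the same check.)

The pure Nash equilibria are (R1, L), (R2, CL).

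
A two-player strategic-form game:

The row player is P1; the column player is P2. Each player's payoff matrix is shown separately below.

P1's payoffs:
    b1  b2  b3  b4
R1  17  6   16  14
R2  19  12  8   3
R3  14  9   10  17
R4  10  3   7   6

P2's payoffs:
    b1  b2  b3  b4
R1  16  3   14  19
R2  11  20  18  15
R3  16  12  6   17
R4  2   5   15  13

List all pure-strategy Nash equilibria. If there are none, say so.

(R2, b2); (R3, b4)

P1 against b1: payoffs 17, 19, 14, 10 → best response R2.
P1 against b2: payoffs 6, 12, 9, 3 → best response R2.
P1 against b3: payoffs 16, 8, 10, 7 → best response R1.
P1 against b4: payoffs 14, 3, 17, 6 → best response R3.
P2 against R1: payoffs 16, 3, 14, 19 → best response b4.
P2 against R2: payoffs 11, 20, 18, 15 → best response b2.
P2 against R3: payoffs 16, 12, 6, 17 → best response b4.
P2 against R4: payoffs 2, 5, 15, 13 → best response b3.
Mutual best responses: (R2, b2); (R3, b4).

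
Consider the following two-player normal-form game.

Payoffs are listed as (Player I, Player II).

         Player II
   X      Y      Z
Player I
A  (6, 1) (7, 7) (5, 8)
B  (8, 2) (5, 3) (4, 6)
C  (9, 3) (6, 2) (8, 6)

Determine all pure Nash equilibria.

Pure NE: (C, Z)

(A, X): Player I can switch to B (6 → 8). Not NE.
(A, Y): Player II can switch to Z (7 → 8). Not NE.
(A, Z): Player I can switch to C (5 → 8). Not NE.
(B, X): Player I can switch to C (8 → 9). Not NE.
(B, Y): Player I can switch to A (5 → 7). Not NE.
(B, Z): Player I can switch to A (4 → 5). Not NE.
(C, Z): Player I gets 8, best alternative 5; Player II gets 6, best alternative 3. No profitable deviation — NE.
(The remaining 2 profiles each have a profitable deviation by the same check.)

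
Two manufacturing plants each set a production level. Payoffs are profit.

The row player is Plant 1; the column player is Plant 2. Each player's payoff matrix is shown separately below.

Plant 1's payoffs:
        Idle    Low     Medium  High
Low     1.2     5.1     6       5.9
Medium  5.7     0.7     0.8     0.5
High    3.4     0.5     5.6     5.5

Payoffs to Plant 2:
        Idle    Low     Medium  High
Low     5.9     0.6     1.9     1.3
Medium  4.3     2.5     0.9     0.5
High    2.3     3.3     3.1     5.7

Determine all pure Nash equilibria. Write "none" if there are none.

(Medium, Idle)

Plant 1 against Idle: payoffs 1.2, 5.7, 3.4 → best response Medium.
Plant 1 against Low: payoffs 5.1, 0.7, 0.5 → best response Low.
Plant 1 against Medium: payoffs 6, 0.8, 5.6 → best response Low.
Plant 1 against High: payoffs 5.9, 0.5, 5.5 → best response Low.
Plant 2 against Low: payoffs 5.9, 0.6, 1.9, 1.3 → best response Idle.
Plant 2 against Medium: payoffs 4.3, 2.5, 0.9, 0.5 → best response Idle.
Plant 2 against High: payoffs 2.3, 3.3, 3.1, 5.7 → best response High.
Mutual best responses: (Medium, Idle).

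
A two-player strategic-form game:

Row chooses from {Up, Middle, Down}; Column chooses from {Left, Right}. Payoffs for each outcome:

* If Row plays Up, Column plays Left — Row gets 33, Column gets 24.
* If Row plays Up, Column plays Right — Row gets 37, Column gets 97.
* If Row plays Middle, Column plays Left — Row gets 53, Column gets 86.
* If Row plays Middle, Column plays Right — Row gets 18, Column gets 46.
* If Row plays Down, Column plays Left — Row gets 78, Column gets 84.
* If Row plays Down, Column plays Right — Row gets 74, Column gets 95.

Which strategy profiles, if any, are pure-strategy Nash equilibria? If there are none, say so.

(Up, Left): Row can switch to Middle (33 → 53). Not NE.
(Up, Right): Row can switch to Down (37 → 74). Not NE.
(Middle, Left): Row can switch to Down (53 → 78). Not NE.
(Middle, Right): Row can switch to Up (18 → 37). Not NE.
(Down, Left): Column can switch to Right (84 → 95). Not NE.
(Down, Right): Row gets 74, best alternative 37; Column gets 95, best alternative 84. No profitable deviation — NE.

Pure NE: (Down, Right)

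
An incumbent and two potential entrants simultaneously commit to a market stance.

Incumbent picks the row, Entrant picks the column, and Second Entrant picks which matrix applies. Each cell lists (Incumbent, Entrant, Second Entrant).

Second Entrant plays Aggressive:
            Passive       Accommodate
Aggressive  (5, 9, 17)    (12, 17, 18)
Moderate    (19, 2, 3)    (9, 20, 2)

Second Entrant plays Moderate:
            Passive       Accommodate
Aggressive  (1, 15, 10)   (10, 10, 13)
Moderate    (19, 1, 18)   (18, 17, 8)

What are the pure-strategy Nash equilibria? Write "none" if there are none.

(Aggressive, Accommodate, Aggressive), (Moderate, Accommodate, Moderate)

Incumbent against (Passive, Aggressive): payoffs 5, 19 → best response Moderate.
Incumbent against (Passive, Moderate): payoffs 1, 19 → best response Moderate.
Incumbent against (Accommodate, Aggressive): payoffs 12, 9 → best response Aggressive.
Incumbent against (Accommodate, Moderate): payoffs 10, 18 → best response Moderate.
Entrant against (Aggressive, Aggressive): payoffs 9, 17 → best response Accommodate.
Entrant against (Aggressive, Moderate): payoffs 15, 10 → best response Passive.
Entrant against (Moderate, Aggressive): payoffs 2, 20 → best response Accommodate.
Entrant against (Moderate, Moderate): payoffs 1, 17 → best response Accommodate.
Second Entrant against (Aggressive, Passive): payoffs 17, 10 → best response Aggressive.
Second Entrant against (Aggressive, Accommodate): payoffs 18, 13 → best response Aggressive.
Second Entrant against (Moderate, Passive): payoffs 3, 18 → best response Moderate.
Second Entrant against (Moderate, Accommodate): payoffs 2, 8 → best response Moderate.
Mutual best responses: (Aggressive, Accommodate, Aggressive); (Moderate, Accommodate, Moderate).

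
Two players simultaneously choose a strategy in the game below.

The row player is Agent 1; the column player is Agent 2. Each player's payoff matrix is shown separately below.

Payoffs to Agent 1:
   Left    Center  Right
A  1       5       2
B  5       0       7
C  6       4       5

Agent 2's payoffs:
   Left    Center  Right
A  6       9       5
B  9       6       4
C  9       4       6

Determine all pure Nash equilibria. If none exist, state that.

(A, Center) and (C, Left)

Agent 1 against Left: payoffs 1, 5, 6 → best response C.
Agent 1 against Center: payoffs 5, 0, 4 → best response A.
Agent 1 against Right: payoffs 2, 7, 5 → best response B.
Agent 2 against A: payoffs 6, 9, 5 → best response Center.
Agent 2 against B: payoffs 9, 6, 4 → best response Left.
Agent 2 against C: payoffs 9, 4, 6 → best response Left.
Mutual best responses: (A, Center); (C, Left).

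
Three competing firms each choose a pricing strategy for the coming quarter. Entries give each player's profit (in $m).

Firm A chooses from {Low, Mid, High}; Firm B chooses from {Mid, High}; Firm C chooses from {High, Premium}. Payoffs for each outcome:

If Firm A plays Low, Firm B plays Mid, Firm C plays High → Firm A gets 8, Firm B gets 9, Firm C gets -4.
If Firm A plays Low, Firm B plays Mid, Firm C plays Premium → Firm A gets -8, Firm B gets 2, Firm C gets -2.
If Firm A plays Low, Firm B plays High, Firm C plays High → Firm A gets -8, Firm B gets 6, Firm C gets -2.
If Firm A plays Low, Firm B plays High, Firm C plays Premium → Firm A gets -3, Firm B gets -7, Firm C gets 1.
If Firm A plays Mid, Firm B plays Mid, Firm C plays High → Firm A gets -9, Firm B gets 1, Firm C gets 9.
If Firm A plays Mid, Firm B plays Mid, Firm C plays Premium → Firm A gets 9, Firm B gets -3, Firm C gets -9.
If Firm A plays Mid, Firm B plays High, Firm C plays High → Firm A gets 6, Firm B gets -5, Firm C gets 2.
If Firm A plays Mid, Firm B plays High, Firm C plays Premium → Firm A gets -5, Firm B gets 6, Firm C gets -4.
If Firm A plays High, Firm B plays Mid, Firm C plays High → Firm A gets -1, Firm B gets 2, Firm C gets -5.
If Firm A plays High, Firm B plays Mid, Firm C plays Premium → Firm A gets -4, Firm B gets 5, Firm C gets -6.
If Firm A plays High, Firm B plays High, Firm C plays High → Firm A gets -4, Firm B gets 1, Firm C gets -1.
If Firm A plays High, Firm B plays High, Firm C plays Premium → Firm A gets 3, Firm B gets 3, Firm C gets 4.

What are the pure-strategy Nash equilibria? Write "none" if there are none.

There is no pure-strategy Nash equilibrium.

Firm A against (Mid, High): payoffs 8, -9, -1 → best response Low.
Firm A against (Mid, Premium): payoffs -8, 9, -4 → best response Mid.
Firm A against (High, High): payoffs -8, 6, -4 → best response Mid.
Firm A against (High, Premium): payoffs -3, -5, 3 → best response High.
Firm B against (Low, High): payoffs 9, 6 → best response Mid.
Firm B against (Low, Premium): payoffs 2, -7 → best response Mid.
Firm B against (Mid, High): payoffs 1, -5 → best response Mid.
Firm B against (Mid, Premium): payoffs -3, 6 → best response High.
Firm B against (High, High): payoffs 2, 1 → best response Mid.
Firm B against (High, Premium): payoffs 5, 3 → best response Mid.
Firm C against (Low, Mid): payoffs -4, -2 → best response Premium.
Firm C against (Low, High): payoffs -2, 1 → best response Premium.
Firm C against (Mid, Mid): payoffs 9, -9 → best response High.
Firm C against (Mid, High): payoffs 2, -4 → best response High.
Firm C against (High, Mid): payoffs -5, -6 → best response High.
Firm C against (High, High): payoffs -1, 4 → best response Premium.
No profile is a mutual best response for all players.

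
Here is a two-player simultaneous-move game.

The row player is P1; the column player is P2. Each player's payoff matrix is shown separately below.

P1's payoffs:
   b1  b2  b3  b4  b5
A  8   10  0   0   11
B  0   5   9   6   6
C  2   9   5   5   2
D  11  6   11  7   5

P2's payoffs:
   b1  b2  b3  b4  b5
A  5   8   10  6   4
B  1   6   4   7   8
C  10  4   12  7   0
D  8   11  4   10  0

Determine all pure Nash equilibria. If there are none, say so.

There is no pure-strategy Nash equilibrium.

(A, b1): P1 can switch to D (8 → 11). Not NE.
(A, b2): P2 can switch to b3 (8 → 10). Not NE.
(A, b3): P1 can switch to B (0 → 9). Not NE.
(A, b4): P1 can switch to B (0 → 6). Not NE.
(A, b5): P2 can switch to b1 (4 → 5). Not NE.
(B, b1): P1 can switch to A (0 → 8). Not NE.
(B, b2): P1 can switch to A (5 → 10). Not NE.
(B, b3): P1 can switch to D (9 → 11). Not NE.
(The remaining 12 profiles each have a profitable deviation by the same check.)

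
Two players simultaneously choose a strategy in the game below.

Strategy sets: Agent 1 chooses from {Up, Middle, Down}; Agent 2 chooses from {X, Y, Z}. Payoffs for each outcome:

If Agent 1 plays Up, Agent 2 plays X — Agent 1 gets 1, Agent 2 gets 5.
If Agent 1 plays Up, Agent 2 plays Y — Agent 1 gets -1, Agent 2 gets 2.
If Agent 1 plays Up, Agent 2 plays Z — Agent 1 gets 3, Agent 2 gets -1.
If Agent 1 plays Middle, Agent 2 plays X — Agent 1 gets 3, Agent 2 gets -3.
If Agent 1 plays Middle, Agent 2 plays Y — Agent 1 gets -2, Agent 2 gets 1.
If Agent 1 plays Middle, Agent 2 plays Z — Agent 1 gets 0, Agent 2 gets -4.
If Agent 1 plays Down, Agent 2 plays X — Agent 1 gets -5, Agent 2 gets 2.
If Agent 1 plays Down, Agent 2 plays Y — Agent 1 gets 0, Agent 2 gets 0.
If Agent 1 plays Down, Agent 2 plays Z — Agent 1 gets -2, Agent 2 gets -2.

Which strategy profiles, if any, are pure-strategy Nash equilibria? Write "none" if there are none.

Agent 1 against X: payoffs 1, 3, -5 → best response Middle.
Agent 1 against Y: payoffs -1, -2, 0 → best response Down.
Agent 1 against Z: payoffs 3, 0, -2 → best response Up.
Agent 2 against Up: payoffs 5, 2, -1 → best response X.
Agent 2 against Middle: payoffs -3, 1, -4 → best response Y.
Agent 2 against Down: payoffs 2, 0, -2 → best response X.
No profile is a mutual best response for all players.

There is no pure-strategy Nash equilibrium.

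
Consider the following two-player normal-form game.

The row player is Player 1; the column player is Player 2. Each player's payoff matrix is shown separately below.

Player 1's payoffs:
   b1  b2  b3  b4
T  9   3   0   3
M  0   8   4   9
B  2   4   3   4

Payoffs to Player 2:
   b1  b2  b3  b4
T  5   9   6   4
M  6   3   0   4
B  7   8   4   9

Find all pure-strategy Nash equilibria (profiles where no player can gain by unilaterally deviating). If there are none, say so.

No pure-strategy Nash equilibrium.

(T, b1): Player 2 can switch to b2 (5 → 9). Not NE.
(T, b2): Player 1 can switch to M (3 → 8). Not NE.
(T, b3): Player 1 can switch to M (0 → 4). Not NE.
(T, b4): Player 1 can switch to M (3 → 9). Not NE.
(M, b1): Player 1 can switch to T (0 → 9). Not NE.
(M, b2): Player 2 can switch to b1 (3 → 6). Not NE.
(M, b3): Player 2 can switch to b1 (0 → 6). Not NE.
(M, b4): Player 2 can switch to b1 (4 → 6). Not NE.
(The remaining 4 profiles each have a profitable deviation by the same check.)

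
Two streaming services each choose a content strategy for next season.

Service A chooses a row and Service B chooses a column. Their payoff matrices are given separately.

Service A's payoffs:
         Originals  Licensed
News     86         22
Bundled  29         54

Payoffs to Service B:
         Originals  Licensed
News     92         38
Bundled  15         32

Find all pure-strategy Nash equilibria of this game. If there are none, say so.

(News, Originals): Service A gets 86, best alternative 29; Service B gets 92, best alternative 38. No profitable deviation — NE.
(News, Licensed): Service A can switch to Bundled (22 → 54). Not NE.
(Bundled, Originals): Service A can switch to News (29 → 86). Not NE.
(Bundled, Licensed): Service A gets 54, best alternative 22; Service B gets 32, best alternative 15. No profitable deviation — NE.

(News, Originals); (Bundled, Licensed)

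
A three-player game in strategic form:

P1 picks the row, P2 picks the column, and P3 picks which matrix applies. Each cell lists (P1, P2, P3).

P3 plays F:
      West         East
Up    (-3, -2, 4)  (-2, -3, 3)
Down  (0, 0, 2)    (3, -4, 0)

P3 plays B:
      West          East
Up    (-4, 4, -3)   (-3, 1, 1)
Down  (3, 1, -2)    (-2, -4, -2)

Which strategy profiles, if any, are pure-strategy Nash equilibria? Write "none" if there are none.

P1 against (West, F): payoffs -3, 0 → best response Down.
P1 against (West, B): payoffs -4, 3 → best response Down.
P1 against (East, F): payoffs -2, 3 → best response Down.
P1 against (East, B): payoffs -3, -2 → best response Down.
P2 against (Up, F): payoffs -2, -3 → best response West.
P2 against (Up, B): payoffs 4, 1 → best response West.
P2 against (Down, F): payoffs 0, -4 → best response West.
P2 against (Down, B): payoffs 1, -4 → best response West.
P3 against (Up, West): payoffs 4, -3 → best response F.
P3 against (Up, East): payoffs 3, 1 → best response F.
P3 against (Down, West): payoffs 2, -2 → best response F.
P3 against (Down, East): payoffs 0, -2 → best response F.
Mutual best responses: (Down, West, F).

Pure NE: (Down, West, F)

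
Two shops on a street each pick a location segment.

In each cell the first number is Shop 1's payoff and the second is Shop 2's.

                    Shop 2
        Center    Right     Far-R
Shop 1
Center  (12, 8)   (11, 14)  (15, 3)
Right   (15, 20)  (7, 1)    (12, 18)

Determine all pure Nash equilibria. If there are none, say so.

Mark each player's best response to every combination of opponents' strategies; a profile where every player is best-responding is a pure Nash equilibrium.
Shop 1 against Center: payoffs 12, 15 → best response Right.
Shop 1 against Right: payoffs 11, 7 → best response Center.
Shop 1 against Far-R: payoffs 15, 12 → best response Center.
Shop 2 against Center: payoffs 8, 14, 3 → best response Right.
Shop 2 against Right: payoffs 20, 1, 18 → best response Center.
Mutual best responses: (Center, Right); (Right, Center).

The pure Nash equilibria are (Center, Right); (Right, Center).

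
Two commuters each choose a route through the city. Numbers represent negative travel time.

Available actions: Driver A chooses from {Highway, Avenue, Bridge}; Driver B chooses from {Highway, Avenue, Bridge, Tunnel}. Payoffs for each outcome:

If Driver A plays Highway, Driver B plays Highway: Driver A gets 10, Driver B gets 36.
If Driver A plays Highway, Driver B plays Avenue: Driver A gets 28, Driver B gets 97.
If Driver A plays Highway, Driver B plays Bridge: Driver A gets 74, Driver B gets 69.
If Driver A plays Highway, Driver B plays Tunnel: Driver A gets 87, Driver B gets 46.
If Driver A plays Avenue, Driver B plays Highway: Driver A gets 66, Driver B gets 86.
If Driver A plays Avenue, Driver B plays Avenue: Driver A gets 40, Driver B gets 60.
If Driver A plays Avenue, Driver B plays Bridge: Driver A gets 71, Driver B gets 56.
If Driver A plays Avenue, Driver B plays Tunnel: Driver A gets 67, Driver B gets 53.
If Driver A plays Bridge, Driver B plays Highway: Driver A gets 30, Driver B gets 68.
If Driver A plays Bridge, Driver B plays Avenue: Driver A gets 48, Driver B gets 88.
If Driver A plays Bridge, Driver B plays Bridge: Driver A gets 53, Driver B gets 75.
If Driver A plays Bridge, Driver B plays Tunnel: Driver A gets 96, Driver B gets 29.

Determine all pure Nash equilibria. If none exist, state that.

Pure-strategy Nash equilibria: (Avenue, Highway), (Bridge, Avenue)

(Highway, Highway): Driver A can switch to Avenue (10 → 66). Not NE.
(Highway, Avenue): Driver A can switch to Avenue (28 → 40). Not NE.
(Highway, Bridge): Driver B can switch to Avenue (69 → 97). Not NE.
(Highway, Tunnel): Driver A can switch to Bridge (87 → 96). Not NE.
(Avenue, Highway): Driver A gets 66, best alternative 30; Driver B gets 86, best alternative 60. No profitable deviation — NE.
(Avenue, Avenue): Driver A can switch to Bridge (40 → 48). Not NE.
(Avenue, Bridge): Driver A can switch to Highway (71 → 74). Not NE.
(Avenue, Tunnel): Driver A can switch to Highway (67 → 87). Not NE.
(Bridge, Highway): Driver A can switch to Avenue (30 → 66). Not NE.
(Bridge, Avenue): Driver A gets 48, best alternative 40; Driver B gets 88, best alternative 75. No profitable deviation — NE.
(Bridge, Bridge): Driver A can switch to Highway (53 → 74). Not NE.
(Bridge, Tunnel): Driver B can switch to Highway (29 → 68). Not NE.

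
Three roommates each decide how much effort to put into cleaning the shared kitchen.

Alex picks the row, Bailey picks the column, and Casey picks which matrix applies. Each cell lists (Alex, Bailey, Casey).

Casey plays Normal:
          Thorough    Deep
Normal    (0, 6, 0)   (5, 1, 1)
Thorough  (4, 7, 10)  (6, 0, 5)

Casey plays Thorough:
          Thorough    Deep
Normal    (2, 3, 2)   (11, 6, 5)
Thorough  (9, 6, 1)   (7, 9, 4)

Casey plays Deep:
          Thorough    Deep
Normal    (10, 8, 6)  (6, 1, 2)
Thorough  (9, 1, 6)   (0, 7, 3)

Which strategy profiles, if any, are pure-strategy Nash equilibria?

Pure-strategy Nash equilibria: (Normal, Thorough, Deep) and (Normal, Deep, Thorough) and (Thorough, Thorough, Normal)

Alex against (Thorough, Normal): payoffs 0, 4 → best response Thorough.
Alex against (Thorough, Thorough): payoffs 2, 9 → best response Thorough.
Alex against (Thorough, Deep): payoffs 10, 9 → best response Normal.
Alex against (Deep, Normal): payoffs 5, 6 → best response Thorough.
Alex against (Deep, Thorough): payoffs 11, 7 → best response Normal.
Alex against (Deep, Deep): payoffs 6, 0 → best response Normal.
Bailey against (Normal, Normal): payoffs 6, 1 → best response Thorough.
Bailey against (Normal, Thorough): payoffs 3, 6 → best response Deep.
Bailey against (Normal, Deep): payoffs 8, 1 → best response Thorough.
Bailey against (Thorough, Normal): payoffs 7, 0 → best response Thorough.
Bailey against (Thorough, Thorough): payoffs 6, 9 → best response Deep.
Bailey against (Thorough, Deep): payoffs 1, 7 → best response Deep.
Casey against (Normal, Thorough): payoffs 0, 2, 6 → best response Deep.
Casey against (Normal, Deep): payoffs 1, 5, 2 → best response Thorough.
Casey against (Thorough, Thorough): payoffs 10, 1, 6 → best response Normal.
Casey against (Thorough, Deep): payoffs 5, 4, 3 → best response Normal.
Mutual best responses: (Normal, Thorough, Deep); (Normal, Deep, Thorough); (Thorough, Thorough, Normal).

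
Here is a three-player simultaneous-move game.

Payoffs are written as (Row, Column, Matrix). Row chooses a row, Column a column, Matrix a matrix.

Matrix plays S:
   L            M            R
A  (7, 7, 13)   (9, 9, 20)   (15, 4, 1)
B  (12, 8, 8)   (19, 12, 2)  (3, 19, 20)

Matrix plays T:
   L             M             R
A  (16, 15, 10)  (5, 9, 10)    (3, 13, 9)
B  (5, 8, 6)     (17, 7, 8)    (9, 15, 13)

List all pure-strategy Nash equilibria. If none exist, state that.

(A, L, S): Row can switch to B (7 → 12). Not NE.
(A, L, T): Matrix can switch to S (10 → 13). Not NE.
(A, M, S): Row can switch to B (9 → 19). Not NE.
(A, M, T): Row can switch to B (5 → 17). Not NE.
(A, R, S): Column can switch to L (4 → 7). Not NE.
(A, R, T): Row can switch to B (3 → 9). Not NE.
(B, L, S): Column can switch to M (8 → 12). Not NE.
(B, L, T): Row can switch to A (5 → 16). Not NE.
(The remaining 4 profiles each have a profitable deviation by the same check.)

none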